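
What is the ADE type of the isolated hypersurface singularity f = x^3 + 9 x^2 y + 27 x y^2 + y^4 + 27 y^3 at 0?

E6

The Hessian of f at 0 has rank 0. Corank 2; j^3 = (x + 3*y)^3 is a perfect cube, so E-series; the 4-jet and mu = 6 give E_6.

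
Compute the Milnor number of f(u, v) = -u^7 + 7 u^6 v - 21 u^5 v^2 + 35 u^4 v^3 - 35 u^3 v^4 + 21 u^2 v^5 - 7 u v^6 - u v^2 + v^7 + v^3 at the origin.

The Hessian of f at 0 has rank 0. Corank 2; j^3 = -v^2*(u - v) has shape L^2 M (L != M), so D-series; mu = 8 gives D_8.

8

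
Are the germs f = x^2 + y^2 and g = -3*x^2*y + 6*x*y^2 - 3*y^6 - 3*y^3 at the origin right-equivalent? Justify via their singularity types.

No.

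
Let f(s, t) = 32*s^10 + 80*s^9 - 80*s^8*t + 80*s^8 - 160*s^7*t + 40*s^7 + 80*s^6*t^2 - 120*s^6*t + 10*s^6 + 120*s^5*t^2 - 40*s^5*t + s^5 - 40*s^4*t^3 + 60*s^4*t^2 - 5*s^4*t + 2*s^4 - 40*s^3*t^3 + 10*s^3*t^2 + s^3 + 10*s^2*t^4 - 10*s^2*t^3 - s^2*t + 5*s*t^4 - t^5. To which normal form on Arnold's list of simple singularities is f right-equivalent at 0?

The Hessian of f at 0 has rank 0. Corank 2; j^3 = s^2*(s - t) has shape L^2 M (L != M), so D-series; mu = 6 gives D_6.

D_6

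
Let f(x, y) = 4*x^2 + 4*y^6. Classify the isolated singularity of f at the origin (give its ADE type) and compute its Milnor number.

The Hessian of f at 0 has rank 1. Corank 1: A-series; mu = 5 gives A_5.

Type A_{5}, Milnor number mu = 5.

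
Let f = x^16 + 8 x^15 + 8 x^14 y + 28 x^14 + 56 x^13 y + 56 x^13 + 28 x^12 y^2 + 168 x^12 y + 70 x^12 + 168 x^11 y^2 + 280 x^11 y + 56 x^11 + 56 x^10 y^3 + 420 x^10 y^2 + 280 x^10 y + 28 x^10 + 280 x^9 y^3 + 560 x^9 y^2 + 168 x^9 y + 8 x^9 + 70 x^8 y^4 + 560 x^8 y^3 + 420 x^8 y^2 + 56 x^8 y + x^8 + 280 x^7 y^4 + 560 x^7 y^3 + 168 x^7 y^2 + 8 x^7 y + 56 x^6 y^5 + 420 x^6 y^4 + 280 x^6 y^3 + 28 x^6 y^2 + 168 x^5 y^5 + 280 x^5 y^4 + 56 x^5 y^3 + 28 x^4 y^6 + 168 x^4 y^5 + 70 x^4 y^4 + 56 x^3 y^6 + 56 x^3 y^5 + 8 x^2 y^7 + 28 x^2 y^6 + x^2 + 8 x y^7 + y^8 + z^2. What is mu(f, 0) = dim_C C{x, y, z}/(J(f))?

7

The Hessian of f at 0 is [[2, 0, 0], [0, 0, 0], [0, 0, 2]] with rank 2, so corank 1. A Groebner basis of the Jacobian ideal J(f) in C{x,y,z} is {y^7, x, z}; counting standard monomials gives mu = 7. Corank 1: A-series; mu = 7 gives A_7.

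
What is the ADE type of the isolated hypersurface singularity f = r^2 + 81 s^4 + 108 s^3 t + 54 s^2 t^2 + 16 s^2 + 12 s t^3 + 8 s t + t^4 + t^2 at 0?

The Hessian of f at 0 has rank 2. Corank 1: A-series; mu = 3 gives A_3.

A_{3}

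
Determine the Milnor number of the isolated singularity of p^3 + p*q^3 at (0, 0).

7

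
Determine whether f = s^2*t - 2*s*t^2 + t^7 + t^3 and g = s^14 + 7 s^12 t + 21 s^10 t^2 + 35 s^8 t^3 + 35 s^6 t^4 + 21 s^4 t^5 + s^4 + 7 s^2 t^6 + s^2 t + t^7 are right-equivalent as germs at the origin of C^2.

The Hessian of f at 0 is [[0, 0], [0, 0]] with rank 0, so corank 2. A Groebner basis of the Jacobian ideal J(f) in C{s,t} is {s^2/7 + t^6 - t^2/7, s^3 - t^3, s*t - t^2}; counting standard monomials gives mu = 8. Corank 2; j^3 = t*(s - t)^2 has shape L^2 M (L != M), so D-series; mu = 8 gives D_8. The Hessian of g at 0 is [[0, 0], [0, 0]] with rank 0, so corank 2. A Groebner basis of the Jacobian ideal J(g) in C{s,t} is {s^2/7 + t^6, s^3, s*t}; counting standard monomials gives mu = 8. Corank 2; j^3 = s^2*t has shape L^2 M (L != M), so D-series; mu = 8 gives D_8. Both have type D_8, hence right-equivalent.

Yes.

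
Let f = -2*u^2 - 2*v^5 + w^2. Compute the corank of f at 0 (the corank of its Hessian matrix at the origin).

1

Hessian at 0 has rank 2.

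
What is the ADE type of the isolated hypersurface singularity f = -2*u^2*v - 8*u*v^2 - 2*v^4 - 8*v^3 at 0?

The Hessian of f at 0 has rank 0. Corank 2; j^3 = -2*v*(u + 2*v)^2 has shape L^2 M (L != M), so D-series; mu = 5 gives D_5.

D_5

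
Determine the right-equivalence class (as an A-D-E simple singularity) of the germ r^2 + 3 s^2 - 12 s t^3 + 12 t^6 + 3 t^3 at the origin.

The Hessian of f at 0 has rank 2. Corank 1: A-series; mu = 2 gives A_2.

A_2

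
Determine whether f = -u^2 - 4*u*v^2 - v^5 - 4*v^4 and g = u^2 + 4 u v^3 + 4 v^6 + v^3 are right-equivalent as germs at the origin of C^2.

The Hessian of f at 0 has rank 1. Corank 1: A-series; mu = 4 gives A_4. The Hessian of g at 0 has rank 1. Corank 1: A-series; mu = 2 gives A_2. f is A_4 but g is A_2, hence not right-equivalent.

No.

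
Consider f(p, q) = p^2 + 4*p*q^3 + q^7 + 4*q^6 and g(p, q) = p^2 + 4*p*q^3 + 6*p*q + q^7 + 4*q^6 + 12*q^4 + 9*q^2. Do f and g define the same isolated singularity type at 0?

Yes.

The Hessian of f at 0 has rank 1. Corank 1: A-series; mu = 6 gives A_6. The Hessian of g at 0 has rank 1. Corank 1: A-series; mu = 6 gives A_6. Both have type A_6, hence right-equivalent.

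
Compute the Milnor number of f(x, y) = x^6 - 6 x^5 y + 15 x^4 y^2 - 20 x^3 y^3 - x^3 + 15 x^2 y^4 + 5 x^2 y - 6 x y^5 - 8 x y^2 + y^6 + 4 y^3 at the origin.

7

The Hessian of f at 0 has rank 0. Corank 2; j^3 = -(x - 2*y)^2*(x - y) has shape L^2 M (L != M), so D-series; mu = 7 gives D_7.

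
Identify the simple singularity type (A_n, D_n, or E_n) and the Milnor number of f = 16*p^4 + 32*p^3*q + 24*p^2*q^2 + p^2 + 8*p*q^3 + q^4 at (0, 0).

Type A3, Milnor number mu = 3.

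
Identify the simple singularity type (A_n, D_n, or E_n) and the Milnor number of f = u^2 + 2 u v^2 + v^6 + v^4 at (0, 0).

Type A_5, Milnor number mu = 5.

The Hessian of f at 0 has rank 1. Corank 1: A-series; mu = 5 gives A_5.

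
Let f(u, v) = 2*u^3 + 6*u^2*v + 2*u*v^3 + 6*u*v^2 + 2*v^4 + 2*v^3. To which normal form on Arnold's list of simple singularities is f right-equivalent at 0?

E_7

The Hessian of f at 0 is [[0, 0], [0, 0]] with rank 0, so corank 2. A Groebner basis of the Jacobian ideal J(f) in C{u,v} is {u^3 + 3*u^2*v + 6*u^2 + 12*u*v + 6*v^2, -3*u^2 + u*v^2 - 6*u*v - 3*v^2, 3*u^2 + 6*u*v + v^3 + 3*v^2}; counting standard monomials gives mu = 7. Corank 2; j^3 = 2*(u + v)^3 is a perfect cube, so E-series; the 4-jet and mu = 7 give E_7.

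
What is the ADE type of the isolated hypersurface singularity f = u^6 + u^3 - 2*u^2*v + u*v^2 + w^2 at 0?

The Hessian of f at 0 is [[0, 0, 0], [0, 0, 0], [0, 0, 2]] with rank 1, so corank 2. A Groebner basis of the Jacobian ideal J(f) in C{u,v,w} is {-u*v/6 + v^5 + v^2/6, u*v^2 - v^3, u^2 - u*v, w}; counting standard monomials gives mu = 7. Corank 2; j^3 = u*(u - v)^2 has shape L^2 M (L != M), so D-series; mu = 7 gives D_7.

D_7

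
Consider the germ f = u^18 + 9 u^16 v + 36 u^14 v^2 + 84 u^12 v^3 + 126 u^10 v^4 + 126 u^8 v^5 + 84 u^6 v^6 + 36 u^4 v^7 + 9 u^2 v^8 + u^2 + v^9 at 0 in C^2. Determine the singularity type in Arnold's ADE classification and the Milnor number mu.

The Hessian of f at 0 has rank 1. Corank 1: A-series; mu = 8 gives A_8.

Type A8, Milnor number mu = 8.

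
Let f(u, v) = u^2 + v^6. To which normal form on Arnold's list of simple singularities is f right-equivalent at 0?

A5

The Hessian of f at 0 is [[2, 0], [0, 0]] with rank 1, so corank 1. A Groebner basis of the Jacobian ideal J(f) in C{u,v} is {v^5, u}; counting standard monomials gives mu = 5. Corank 1: A-series; mu = 5 gives A_5.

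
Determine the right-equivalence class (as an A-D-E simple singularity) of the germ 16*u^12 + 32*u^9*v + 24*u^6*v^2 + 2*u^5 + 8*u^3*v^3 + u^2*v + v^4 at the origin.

D5

The Hessian of f at 0 has rank 0. Corank 2; j^3 = u^2*v has shape L^2 M (L != M), so D-series; mu = 5 gives D_5.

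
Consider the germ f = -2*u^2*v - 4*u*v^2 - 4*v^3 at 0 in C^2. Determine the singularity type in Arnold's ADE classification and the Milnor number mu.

Type D_4, Milnor number mu = 4.

The Hessian of f at 0 has rank 0. Corank 2; j^3 = -2*v*(u^2 + 2*u*v + 2*v^2) splits into three distinct lines over C (the quadratic factor has nonzero discriminant), so D_4.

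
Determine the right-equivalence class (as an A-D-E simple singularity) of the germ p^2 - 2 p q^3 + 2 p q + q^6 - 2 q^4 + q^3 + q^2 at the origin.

A_2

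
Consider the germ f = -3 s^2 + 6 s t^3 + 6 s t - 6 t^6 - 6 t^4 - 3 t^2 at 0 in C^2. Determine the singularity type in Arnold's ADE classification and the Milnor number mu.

Type A5, Milnor number mu = 5.

The Hessian of f at 0 is [[-6, 6], [6, -6]] with rank 1, so corank 1. A Groebner basis of the Jacobian ideal J(f) in C{s,t} is {s*t^2 - s + t, -s + t^3 + t, s^2 - 2*s*t + t^2}; counting standard monomials gives mu = 5. Corank 1: A-series; mu = 5 gives A_5.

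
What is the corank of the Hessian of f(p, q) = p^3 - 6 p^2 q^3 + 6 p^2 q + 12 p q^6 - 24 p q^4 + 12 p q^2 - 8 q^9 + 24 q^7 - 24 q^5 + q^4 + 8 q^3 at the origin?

2

Hessian at 0 has rank 0.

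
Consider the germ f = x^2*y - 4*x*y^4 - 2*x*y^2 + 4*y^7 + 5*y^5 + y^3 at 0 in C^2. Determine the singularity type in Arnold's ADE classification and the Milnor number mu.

The Hessian of f at 0 has rank 0. Corank 2; j^3 = y*(x - y)^2 has shape L^2 M (L != M), so D-series; mu = 6 gives D_6.

Type D6, Milnor number mu = 6.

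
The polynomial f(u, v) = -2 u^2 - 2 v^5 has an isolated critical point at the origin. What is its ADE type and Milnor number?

The Hessian of f at 0 has rank 1. Corank 1: A-series; mu = 4 gives A_4.

Type A_4, Milnor number mu = 4.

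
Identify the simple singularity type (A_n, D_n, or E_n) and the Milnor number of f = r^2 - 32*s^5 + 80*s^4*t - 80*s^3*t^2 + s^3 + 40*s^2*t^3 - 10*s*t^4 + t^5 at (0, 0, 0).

The Hessian of f at 0 has rank 1. Corank 2; j^3 = s^3 is a perfect cube, so E-series; the 5-jet and mu = 8 give E_8.

Type E_8, Milnor number mu = 8.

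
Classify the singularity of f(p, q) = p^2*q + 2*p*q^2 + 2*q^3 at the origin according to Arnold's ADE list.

D_{4}

The Hessian of f at 0 is [[0, 0], [0, 0]] with rank 0, so corank 2. A Groebner basis of the Jacobian ideal J(f) in C{p,q} is {q^3, p^2 + 2*q^2, p*q + q^2}; counting standard monomials gives mu = 4. Corank 2; j^3 = q*(p^2 + 2*p*q + 2*q^2) splits into three distinct lines over C (the quadratic factor has nonzero discriminant), so D_4.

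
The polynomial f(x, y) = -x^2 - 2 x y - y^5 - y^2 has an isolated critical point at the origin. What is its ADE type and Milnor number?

Type A_{4}, Milnor number mu = 4.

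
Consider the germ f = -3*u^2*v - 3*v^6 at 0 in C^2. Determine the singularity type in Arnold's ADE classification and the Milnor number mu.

Type D_{7}, Milnor number mu = 7.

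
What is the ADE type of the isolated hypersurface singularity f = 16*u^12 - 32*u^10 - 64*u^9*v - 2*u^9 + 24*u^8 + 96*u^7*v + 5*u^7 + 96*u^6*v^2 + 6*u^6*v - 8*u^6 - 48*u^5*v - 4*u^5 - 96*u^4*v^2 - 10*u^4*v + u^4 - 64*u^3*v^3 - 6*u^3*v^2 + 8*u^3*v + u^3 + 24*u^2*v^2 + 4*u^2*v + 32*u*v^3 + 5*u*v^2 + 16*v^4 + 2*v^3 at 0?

D5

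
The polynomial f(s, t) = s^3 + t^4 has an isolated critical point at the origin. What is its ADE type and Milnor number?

Type E_{6}, Milnor number mu = 6.

The Hessian of f at 0 is [[0, 0], [0, 0]] with rank 0, so corank 2. A Groebner basis of the Jacobian ideal J(f) in C{s,t} is {t^3, s^2}; counting standard monomials gives mu = 6. Corank 2; j^3 = s^3 is a perfect cube, so E-series; the 4-jet and mu = 6 give E_6.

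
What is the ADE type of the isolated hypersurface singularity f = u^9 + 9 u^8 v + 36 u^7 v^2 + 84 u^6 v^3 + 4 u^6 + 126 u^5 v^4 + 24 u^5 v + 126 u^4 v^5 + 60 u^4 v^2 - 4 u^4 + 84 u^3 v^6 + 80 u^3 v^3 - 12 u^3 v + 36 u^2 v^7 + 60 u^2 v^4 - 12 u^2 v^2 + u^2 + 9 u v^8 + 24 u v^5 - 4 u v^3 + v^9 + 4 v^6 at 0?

A8

The Hessian of f at 0 has rank 1. Corank 1: A-series; mu = 8 gives A_8.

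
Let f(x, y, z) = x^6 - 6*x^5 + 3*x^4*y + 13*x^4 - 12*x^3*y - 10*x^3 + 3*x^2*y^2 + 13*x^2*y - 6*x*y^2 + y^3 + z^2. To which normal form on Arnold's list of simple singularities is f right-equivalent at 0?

D_{4}

The Hessian of f at 0 is [[0, 0, 0], [0, 0, 0], [0, 0, 2]] with rank 1, so corank 2. A Groebner basis of the Jacobian ideal J(f) in C{x,y,z} is {y^3, x^2 - 3*y^2/11, x*y - 6*y^2/11, z}; counting standard monomials gives mu = 4. Corank 2; j^3 = -(2*x - y)*(5*x^2 - 4*x*y + y^2) splits into three distinct lines over C (the quadratic factor has nonzero discriminant), so D_4.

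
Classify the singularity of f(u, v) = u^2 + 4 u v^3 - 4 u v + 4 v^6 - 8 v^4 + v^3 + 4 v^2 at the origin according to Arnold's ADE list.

The Hessian of f at 0 has rank 1. Corank 1: A-series; mu = 2 gives A_2.

A_{2}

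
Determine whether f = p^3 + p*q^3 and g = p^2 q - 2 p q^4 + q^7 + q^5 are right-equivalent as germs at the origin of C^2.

No.

The Hessian of f at 0 has rank 0. Corank 2; j^3 = p^3 is a perfect cube, so E-series; the 4-jet and mu = 7 give E_7. The Hessian of g at 0 has rank 0. Corank 2; j^3 = p^2*q has shape L^2 M (L != M), so D-series; mu = 6 gives D_6. f is E_7 but g is D_6, hence not right-equivalent.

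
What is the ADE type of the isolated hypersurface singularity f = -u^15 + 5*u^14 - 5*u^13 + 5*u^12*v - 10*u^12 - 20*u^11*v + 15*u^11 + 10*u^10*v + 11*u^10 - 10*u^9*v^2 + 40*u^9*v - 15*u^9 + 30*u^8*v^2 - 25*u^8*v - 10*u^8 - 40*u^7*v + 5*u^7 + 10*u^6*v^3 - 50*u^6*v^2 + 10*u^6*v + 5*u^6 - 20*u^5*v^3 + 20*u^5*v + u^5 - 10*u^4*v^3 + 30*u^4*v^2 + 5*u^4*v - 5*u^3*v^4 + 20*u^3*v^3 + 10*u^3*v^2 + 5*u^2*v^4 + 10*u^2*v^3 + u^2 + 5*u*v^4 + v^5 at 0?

A_{4}

The Hessian of f at 0 has rank 1. Corank 1: A-series; mu = 4 gives A_4.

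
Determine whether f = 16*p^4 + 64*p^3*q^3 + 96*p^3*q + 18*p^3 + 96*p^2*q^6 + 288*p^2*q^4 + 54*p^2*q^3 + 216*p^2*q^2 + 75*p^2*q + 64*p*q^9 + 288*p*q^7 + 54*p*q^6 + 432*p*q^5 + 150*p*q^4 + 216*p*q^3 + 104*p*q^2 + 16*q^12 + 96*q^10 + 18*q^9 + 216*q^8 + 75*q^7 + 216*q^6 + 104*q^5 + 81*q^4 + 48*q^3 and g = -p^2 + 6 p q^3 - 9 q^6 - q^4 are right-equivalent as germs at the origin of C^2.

No.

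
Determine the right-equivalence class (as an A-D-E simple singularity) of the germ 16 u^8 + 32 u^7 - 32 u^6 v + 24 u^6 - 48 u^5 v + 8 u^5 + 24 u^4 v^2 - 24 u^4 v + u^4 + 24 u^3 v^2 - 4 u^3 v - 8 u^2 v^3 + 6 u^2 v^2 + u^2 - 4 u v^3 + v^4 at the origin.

A3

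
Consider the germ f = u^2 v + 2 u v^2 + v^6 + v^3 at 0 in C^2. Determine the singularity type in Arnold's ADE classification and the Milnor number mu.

Type D_7, Milnor number mu = 7.

The Hessian of f at 0 has rank 0. Corank 2; j^3 = v*(u + v)^2 has shape L^2 M (L != M), so D-series; mu = 7 gives D_7.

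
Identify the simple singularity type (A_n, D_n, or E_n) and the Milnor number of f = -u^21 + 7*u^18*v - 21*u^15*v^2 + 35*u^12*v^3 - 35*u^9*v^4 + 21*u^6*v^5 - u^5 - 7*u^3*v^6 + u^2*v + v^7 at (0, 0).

The Hessian of f at 0 is [[0, 0], [0, 0]] with rank 0, so corank 2. A Groebner basis of the Jacobian ideal J(f) in C{u,v} is {u^2/7 + v^6, u^3, u*v}; counting standard monomials gives mu = 8. Corank 2; j^3 = u^2*v has shape L^2 M (L != M), so D-series; mu = 8 gives D_8.

Type D_8, Milnor number mu = 8.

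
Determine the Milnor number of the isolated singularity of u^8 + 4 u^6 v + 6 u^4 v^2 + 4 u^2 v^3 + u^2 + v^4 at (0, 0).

3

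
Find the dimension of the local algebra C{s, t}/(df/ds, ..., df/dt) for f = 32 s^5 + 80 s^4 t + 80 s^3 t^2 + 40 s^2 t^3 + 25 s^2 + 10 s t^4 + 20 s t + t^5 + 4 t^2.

4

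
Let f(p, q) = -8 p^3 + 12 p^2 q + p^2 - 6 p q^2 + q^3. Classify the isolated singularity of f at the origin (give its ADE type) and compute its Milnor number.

The Hessian of f at 0 has rank 1. Corank 1: A-series; mu = 2 gives A_2.

Type A_{2}, Milnor number mu = 2.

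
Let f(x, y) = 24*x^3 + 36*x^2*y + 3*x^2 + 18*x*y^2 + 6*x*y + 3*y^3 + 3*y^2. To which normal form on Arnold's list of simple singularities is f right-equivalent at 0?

The Hessian of f at 0 is [[6, 6], [6, 6]] with rank 1, so corank 1. A Groebner basis of the Jacobian ideal J(f) in C{x,y} is {y^2, x + y}; counting standard monomials gives mu = 2. Corank 1: A-series; mu = 2 gives A_2.

A2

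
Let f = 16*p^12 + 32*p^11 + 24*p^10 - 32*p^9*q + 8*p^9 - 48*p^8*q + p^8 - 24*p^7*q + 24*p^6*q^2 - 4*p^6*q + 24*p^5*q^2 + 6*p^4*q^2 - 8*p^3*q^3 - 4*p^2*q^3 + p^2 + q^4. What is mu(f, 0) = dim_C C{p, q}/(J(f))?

3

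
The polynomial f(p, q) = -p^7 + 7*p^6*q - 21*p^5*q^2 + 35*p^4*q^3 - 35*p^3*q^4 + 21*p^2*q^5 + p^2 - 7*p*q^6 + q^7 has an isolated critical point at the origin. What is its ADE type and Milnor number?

Type A6, Milnor number mu = 6.

The Hessian of f at 0 is [[2, 0], [0, 0]] with rank 1, so corank 1. A Groebner basis of the Jacobian ideal J(f) in C{p,q} is {q^6, p}; counting standard monomials gives mu = 6. Corank 1: A-series; mu = 6 gives A_6.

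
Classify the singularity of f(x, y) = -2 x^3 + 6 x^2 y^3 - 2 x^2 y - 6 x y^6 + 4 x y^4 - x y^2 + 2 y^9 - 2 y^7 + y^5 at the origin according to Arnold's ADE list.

D_{4}

The Hessian of f at 0 has rank 0. Corank 2; j^3 = -x*(2*x^2 + 2*x*y + y^2) splits into three distinct lines over C (the quadratic factor has nonzero discriminant), so D_4.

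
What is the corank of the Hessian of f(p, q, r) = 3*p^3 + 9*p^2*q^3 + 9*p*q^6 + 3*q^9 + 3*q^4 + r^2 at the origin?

2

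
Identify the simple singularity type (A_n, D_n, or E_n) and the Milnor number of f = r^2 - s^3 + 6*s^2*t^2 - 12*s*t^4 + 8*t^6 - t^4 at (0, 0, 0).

Type E6, Milnor number mu = 6.

The Hessian of f at 0 has rank 1. Corank 2; j^3 = -s^3 is a perfect cube, so E-series; the 4-jet and mu = 6 give E_6.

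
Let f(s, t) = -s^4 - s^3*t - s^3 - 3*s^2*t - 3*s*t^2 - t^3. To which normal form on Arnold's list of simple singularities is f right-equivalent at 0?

The Hessian of f at 0 has rank 0. Corank 2; j^3 = -(s + t)^3 is a perfect cube, so E-series; the 4-jet and mu = 7 give E_7.

E_7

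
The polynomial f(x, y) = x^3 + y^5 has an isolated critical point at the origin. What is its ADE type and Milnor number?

The Hessian of f at 0 has rank 0. Corank 2; j^3 = x^3 is a perfect cube, so E-series; the 5-jet and mu = 8 give E_8.

Type E_8, Milnor number mu = 8.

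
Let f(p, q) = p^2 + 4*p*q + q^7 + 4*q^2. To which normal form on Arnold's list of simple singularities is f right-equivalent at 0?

A_6

The Hessian of f at 0 has rank 1. Corank 1: A-series; mu = 6 gives A_6.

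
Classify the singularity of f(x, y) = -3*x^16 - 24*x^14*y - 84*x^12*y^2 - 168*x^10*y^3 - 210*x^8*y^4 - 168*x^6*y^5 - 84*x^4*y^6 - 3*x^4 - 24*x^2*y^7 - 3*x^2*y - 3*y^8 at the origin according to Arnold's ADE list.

The Hessian of f at 0 is [[0, 0], [0, 0]] with rank 0, so corank 2. A Groebner basis of the Jacobian ideal J(f) in C{x,y} is {x^2/8 + y^7, x^3, x*y}; counting standard monomials gives mu = 9. Corank 2; j^3 = -3*x^2*y has shape L^2 M (L != M), so D-series; mu = 9 gives D_9.

D_9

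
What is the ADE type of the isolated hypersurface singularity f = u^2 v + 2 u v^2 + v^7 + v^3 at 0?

D_{8}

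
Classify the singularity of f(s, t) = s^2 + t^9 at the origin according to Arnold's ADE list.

A8

The Hessian of f at 0 has rank 1. Corank 1: A-series; mu = 8 gives A_8.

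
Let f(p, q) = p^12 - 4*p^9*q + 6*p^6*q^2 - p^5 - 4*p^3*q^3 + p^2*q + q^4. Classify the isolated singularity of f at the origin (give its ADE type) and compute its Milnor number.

Type D_5, Milnor number mu = 5.

The Hessian of f at 0 has rank 0. Corank 2; j^3 = p^2*q has shape L^2 M (L != M), so D-series; mu = 5 gives D_5.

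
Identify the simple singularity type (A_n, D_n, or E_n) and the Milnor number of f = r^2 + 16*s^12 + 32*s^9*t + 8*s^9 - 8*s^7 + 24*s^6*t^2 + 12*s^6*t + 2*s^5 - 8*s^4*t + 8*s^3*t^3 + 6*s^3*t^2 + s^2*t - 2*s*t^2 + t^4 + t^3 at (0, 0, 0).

Type D5, Milnor number mu = 5.

The Hessian of f at 0 is [[0, 0, 0], [0, 0, 0], [0, 0, 2]] with rank 1, so corank 2. A Groebner basis of the Jacobian ideal J(f) in C{s,t,r} is {s^3 + s^2/4 - t^2/4, s^2/4 + t^3 - t^2/4, s*t - t^2, r}; counting standard monomials gives mu = 5. Corank 2; j^3 = t*(s - t)^2 has shape L^2 M (L != M), so D-series; mu = 5 gives D_5.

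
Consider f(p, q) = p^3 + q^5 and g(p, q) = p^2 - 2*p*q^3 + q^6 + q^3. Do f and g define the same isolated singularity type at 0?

No.

The Hessian of f at 0 is [[0, 0], [0, 0]] with rank 0, so corank 2. A Groebner basis of the Jacobian ideal J(f) in C{p,q} is {q^4, p^2}; counting standard monomials gives mu = 8. Corank 2; j^3 = p^3 is a perfect cube, so E-series; the 5-jet and mu = 8 give E_8. The Hessian of g at 0 is [[2, 0], [0, 0]] with rank 1, so corank 1. A Groebner basis of the Jacobian ideal J(g) in C{p,q} is {q^2, p}; counting standard monomials gives mu = 2. Corank 1: A-series; mu = 2 gives A_2. f is E_8 but g is A_2, hence not right-equivalent.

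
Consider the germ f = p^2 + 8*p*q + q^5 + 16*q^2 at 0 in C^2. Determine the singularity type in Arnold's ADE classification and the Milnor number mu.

Type A_4, Milnor number mu = 4.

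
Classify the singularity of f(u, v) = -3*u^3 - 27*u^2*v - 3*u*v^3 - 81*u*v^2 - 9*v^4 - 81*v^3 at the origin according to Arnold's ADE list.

E_7

The Hessian of f at 0 is [[0, 0], [0, 0]] with rank 0, so corank 2. A Groebner basis of the Jacobian ideal J(f) in C{u,v} is {u^3 + 9*u^2*v + 162*u^2 + 972*u*v + 1458*v^2, -9*u^2 + u*v^2 - 54*u*v - 81*v^2, 3*u^2 + 18*u*v + v^3 + 27*v^2}; counting standard monomials gives mu = 7. Corank 2; j^3 = -3*(u + 3*v)^3 is a perfect cube, so E-series; the 4-jet and mu = 7 give E_7.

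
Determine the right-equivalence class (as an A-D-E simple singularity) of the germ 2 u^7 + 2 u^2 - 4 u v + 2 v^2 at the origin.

A_6

The Hessian of f at 0 is [[4, -4], [-4, 4]] with rank 1, so corank 1. A Groebner basis of the Jacobian ideal J(f) in C{u,v} is {v^6, u - v}; counting standard monomials gives mu = 6. Corank 1: A-series; mu = 6 gives A_6.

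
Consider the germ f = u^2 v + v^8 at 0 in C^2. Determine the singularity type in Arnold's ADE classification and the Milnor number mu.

The Hessian of f at 0 has rank 0. Corank 2; j^3 = u^2*v has shape L^2 M (L != M), so D-series; mu = 9 gives D_9.

Type D9, Milnor number mu = 9.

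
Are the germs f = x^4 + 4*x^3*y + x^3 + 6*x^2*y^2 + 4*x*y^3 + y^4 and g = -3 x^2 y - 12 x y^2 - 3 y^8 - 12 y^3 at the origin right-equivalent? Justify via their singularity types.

No.

The Hessian of f at 0 is [[0, 0], [0, 0]] with rank 0, so corank 2. A Groebner basis of the Jacobian ideal J(f) in C{x,y} is {y^4, x*y^2 + y^3/3, x^2}; counting standard monomials gives mu = 6. Corank 2; j^3 = x^3 is a perfect cube, so E-series; the 4-jet and mu = 6 give E_6. The Hessian of g at 0 is [[0, 0], [0, 0]] with rank 0, so corank 2. A Groebner basis of the Jacobian ideal J(g) in C{x,y} is {x^2/8 + y^7 - y^2/2, x^3 + 8*y^3, x*y + 2*y^2}; counting standard monomials gives mu = 9. Corank 2; j^3 = -3*y*(x + 2*y)^2 has shape L^2 M (L != M), so D-series; mu = 9 gives D_9. f is E_6 but g is D_9, hence not right-equivalent.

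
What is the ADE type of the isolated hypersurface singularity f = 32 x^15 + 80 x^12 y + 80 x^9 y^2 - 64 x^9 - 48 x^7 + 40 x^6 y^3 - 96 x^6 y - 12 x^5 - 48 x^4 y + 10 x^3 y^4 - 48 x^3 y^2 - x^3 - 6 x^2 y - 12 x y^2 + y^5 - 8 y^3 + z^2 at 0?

E8

The Hessian of f at 0 has rank 1. Corank 2; j^3 = -(x + 2*y)^3 is a perfect cube, so E-series; the 5-jet and mu = 8 give E_8.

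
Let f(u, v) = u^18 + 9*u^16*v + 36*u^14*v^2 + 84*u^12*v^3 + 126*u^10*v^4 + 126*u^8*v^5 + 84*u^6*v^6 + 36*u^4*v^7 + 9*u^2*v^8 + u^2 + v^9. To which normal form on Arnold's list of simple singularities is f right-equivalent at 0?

The Hessian of f at 0 has rank 1. Corank 1: A-series; mu = 8 gives A_8.

A8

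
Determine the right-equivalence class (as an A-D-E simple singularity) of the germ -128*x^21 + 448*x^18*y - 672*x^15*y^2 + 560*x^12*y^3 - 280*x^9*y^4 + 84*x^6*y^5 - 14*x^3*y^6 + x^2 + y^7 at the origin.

A_6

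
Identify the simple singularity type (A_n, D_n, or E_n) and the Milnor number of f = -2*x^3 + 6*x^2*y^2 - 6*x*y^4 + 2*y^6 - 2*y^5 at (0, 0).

The Hessian of f at 0 has rank 0. Corank 2; j^3 = -2*x^3 is a perfect cube, so E-series; the 5-jet and mu = 8 give E_8.

Type E_{8}, Milnor number mu = 8.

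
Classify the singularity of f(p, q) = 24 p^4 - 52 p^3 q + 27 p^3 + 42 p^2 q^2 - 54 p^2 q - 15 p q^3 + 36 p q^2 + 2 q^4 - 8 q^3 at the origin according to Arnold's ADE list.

The Hessian of f at 0 has rank 0. Corank 2; j^3 = (3*p - 2*q)^3 is a perfect cube, so E-series; the 4-jet and mu = 7 give E_7.

E_7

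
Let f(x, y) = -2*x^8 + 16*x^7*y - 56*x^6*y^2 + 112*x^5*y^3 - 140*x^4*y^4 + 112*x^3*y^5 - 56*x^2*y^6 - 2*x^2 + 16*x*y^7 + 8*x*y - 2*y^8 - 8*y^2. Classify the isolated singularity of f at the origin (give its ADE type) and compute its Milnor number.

Type A7, Milnor number mu = 7.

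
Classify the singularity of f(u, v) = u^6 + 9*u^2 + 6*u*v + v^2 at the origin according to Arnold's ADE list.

A5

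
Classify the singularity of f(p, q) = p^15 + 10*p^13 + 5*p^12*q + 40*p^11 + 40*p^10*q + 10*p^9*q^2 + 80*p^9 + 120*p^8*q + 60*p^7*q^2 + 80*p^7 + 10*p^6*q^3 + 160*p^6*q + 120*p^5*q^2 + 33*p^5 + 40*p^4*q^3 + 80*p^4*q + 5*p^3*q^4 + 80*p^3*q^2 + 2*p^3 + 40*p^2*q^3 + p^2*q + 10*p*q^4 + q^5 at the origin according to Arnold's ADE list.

The Hessian of f at 0 has rank 0. Corank 2; j^3 = p^2*(2*p + q) has shape L^2 M (L != M), so D-series; mu = 6 gives D_6.

D6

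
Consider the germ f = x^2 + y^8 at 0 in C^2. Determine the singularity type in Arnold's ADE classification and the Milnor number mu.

Type A7, Milnor number mu = 7.

The Hessian of f at 0 has rank 1. Corank 1: A-series; mu = 7 gives A_7.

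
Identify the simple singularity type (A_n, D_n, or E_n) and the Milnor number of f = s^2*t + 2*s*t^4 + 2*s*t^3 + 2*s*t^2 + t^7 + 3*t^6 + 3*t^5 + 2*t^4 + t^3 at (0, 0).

Type D7, Milnor number mu = 7.

The Hessian of f at 0 is [[0, 0], [0, 0]] with rank 0, so corank 2. A Groebner basis of the Jacobian ideal J(f) in C{s,t} is {s*t + t^4 + t^3 + t^2, s^3 - 3*s^2/2 - 15*s*t/2 - 7*t^3/2 - 6*t^2, s^2*t + 3*s^2/4 + 17*s*t/4 + 7*t^3/4 + 7*t^2/2, -s^2/4 + s*t^2 - 7*s*t/4 - t^3/4 - 3*t^2/2}; counting standard monomials gives mu = 7. Corank 2; j^3 = t*(s + t)^2 has shape L^2 M (L != M), so D-series; mu = 7 gives D_7.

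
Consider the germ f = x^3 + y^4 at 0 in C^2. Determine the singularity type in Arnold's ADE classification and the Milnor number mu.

Type E6, Milnor number mu = 6.

The Hessian of f at 0 has rank 0. Corank 2; j^3 = x^3 is a perfect cube, so E-series; the 4-jet and mu = 6 give E_6.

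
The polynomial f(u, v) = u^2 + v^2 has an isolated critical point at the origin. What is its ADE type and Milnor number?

The Hessian of f at 0 has rank 2. Corank 0: nondegenerate Morse point, so A_1.

Type A_{1}, Milnor number mu = 1.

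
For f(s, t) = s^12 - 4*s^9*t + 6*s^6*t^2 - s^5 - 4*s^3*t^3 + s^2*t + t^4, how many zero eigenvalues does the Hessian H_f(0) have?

2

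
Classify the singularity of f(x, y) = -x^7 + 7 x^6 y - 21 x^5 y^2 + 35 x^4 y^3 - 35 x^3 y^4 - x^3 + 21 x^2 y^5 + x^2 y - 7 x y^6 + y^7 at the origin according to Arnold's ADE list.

The Hessian of f at 0 is [[0, 0], [0, 0]] with rank 0, so corank 2. A Groebner basis of the Jacobian ideal J(f) in C{x,y} is {x*y/7 + y^6, x*y^2, x^2 - x*y}; counting standard monomials gives mu = 8. Corank 2; j^3 = -x^2*(x - y) has shape L^2 M (L != M), so D-series; mu = 8 gives D_8.

D8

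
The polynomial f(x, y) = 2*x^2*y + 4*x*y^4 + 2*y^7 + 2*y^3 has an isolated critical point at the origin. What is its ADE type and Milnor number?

The Hessian of f at 0 has rank 0. Corank 2; j^3 = 2*y*(x^2 + y^2) splits into three distinct lines over C (the quadratic factor has nonzero discriminant), so D_4.

Type D_4, Milnor number mu = 4.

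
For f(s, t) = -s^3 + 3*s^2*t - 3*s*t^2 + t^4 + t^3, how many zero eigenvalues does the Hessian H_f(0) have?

2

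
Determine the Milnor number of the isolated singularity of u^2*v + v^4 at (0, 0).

5

The Hessian of f at 0 is [[0, 0], [0, 0]] with rank 0, so corank 2. A Groebner basis of the Jacobian ideal J(f) in C{u,v} is {u^3, u^2/4 + v^3, u*v}; counting standard monomials gives mu = 5. Corank 2; j^3 = u^2*v has shape L^2 M (L != M), so D-series; mu = 5 gives D_5.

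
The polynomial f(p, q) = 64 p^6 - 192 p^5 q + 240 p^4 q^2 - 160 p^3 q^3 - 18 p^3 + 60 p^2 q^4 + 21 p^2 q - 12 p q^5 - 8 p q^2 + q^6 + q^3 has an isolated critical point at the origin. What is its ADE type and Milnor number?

Type D_7, Milnor number mu = 7.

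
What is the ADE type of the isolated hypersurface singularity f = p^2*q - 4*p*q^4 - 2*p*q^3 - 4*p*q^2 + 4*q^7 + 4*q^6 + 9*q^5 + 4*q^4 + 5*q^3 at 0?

The Hessian of f at 0 is [[0, 0], [0, 0]] with rank 0, so corank 2. A Groebner basis of the Jacobian ideal J(f) in C{p,q} is {q^3, p^2 - q^2, p*q - 2*q^2}; counting standard monomials gives mu = 4. Corank 2; j^3 = q*(p^2 - 4*p*q + 5*q^2) splits into three distinct lines over C (the quadratic factor has nonzero discriminant), so D_4.

D4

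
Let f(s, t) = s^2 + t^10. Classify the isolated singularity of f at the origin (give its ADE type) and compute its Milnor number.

The Hessian of f at 0 has rank 1. Corank 1: A-series; mu = 9 gives A_9.

Type A9, Milnor number mu = 9.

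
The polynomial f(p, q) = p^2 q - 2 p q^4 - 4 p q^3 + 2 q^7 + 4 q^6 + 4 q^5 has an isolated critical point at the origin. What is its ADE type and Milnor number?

Type D_8, Milnor number mu = 8.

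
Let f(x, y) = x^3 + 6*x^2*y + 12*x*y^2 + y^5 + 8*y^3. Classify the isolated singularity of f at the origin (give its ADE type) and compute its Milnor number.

Type E8, Milnor number mu = 8.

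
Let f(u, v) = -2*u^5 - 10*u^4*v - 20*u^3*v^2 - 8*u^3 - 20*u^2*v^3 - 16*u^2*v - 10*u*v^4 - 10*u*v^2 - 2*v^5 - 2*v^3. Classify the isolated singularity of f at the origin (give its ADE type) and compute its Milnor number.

The Hessian of f at 0 has rank 0. Corank 2; j^3 = -2*(u + v)*(2*u + v)^2 has shape L^2 M (L != M), so D-series; mu = 6 gives D_6.

Type D_{6}, Milnor number mu = 6.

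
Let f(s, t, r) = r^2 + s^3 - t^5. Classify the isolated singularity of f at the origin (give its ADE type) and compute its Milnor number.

Type E8, Milnor number mu = 8.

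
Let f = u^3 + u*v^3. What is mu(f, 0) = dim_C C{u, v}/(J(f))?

7

The Hessian of f at 0 is [[0, 0], [0, 0]] with rank 0, so corank 2. A Groebner basis of the Jacobian ideal J(f) in C{u,v} is {u^3, u*v^2, 3*u^2 + v^3}; counting standard monomials gives mu = 7. Corank 2; j^3 = u^3 is a perfect cube, so E-series; the 4-jet and mu = 7 give E_7.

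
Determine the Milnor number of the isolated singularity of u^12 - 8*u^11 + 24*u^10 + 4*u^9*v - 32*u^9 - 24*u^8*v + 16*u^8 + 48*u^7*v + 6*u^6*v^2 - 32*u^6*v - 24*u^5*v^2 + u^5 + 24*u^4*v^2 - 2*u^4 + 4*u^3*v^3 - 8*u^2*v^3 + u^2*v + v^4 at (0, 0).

The Hessian of f at 0 is [[0, 0], [0, 0]] with rank 0, so corank 2. A Groebner basis of the Jacobian ideal J(f) in C{u,v} is {u^3, u^2/4 + v^3, u*v}; counting standard monomials gives mu = 5. Corank 2; j^3 = u^2*v has shape L^2 M (L != M), so D-series; mu = 5 gives D_5.

5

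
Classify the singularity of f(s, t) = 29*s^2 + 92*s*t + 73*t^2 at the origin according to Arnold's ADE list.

A_1

The Hessian of f at 0 has rank 2. Corank 0: nondegenerate Morse point, so A_1.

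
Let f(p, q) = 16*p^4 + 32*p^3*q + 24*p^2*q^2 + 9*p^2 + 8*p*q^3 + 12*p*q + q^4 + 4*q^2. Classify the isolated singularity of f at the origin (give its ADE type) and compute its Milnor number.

The Hessian of f at 0 is [[18, 12], [12, 8]] with rank 1, so corank 1. A Groebner basis of the Jacobian ideal J(f) in C{p,q} is {q^3, p + 2*q/3}; counting standard monomials gives mu = 3. Corank 1: A-series; mu = 3 gives A_3.

Type A_{3}, Milnor number mu = 3.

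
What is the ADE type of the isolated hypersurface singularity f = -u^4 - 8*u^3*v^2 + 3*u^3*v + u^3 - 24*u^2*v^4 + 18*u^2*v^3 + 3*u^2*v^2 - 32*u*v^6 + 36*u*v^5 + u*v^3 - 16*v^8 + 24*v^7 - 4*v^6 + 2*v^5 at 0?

The Hessian of f at 0 is [[0, 0], [0, 0]] with rank 0, so corank 2. A Groebner basis of the Jacobian ideal J(f) in C{u,v} is {-3*u^2/19 + v^4 - v^3/19, u^3, u^2*v + u^2/19 + v^3/57, 8*u^2/19 + u*v^2 + 8*v^3/57}; counting standard monomials gives mu = 7. Corank 2; j^3 = u^3 is a perfect cube, so E-series; the 4-jet and mu = 7 give E_7.

E_{7}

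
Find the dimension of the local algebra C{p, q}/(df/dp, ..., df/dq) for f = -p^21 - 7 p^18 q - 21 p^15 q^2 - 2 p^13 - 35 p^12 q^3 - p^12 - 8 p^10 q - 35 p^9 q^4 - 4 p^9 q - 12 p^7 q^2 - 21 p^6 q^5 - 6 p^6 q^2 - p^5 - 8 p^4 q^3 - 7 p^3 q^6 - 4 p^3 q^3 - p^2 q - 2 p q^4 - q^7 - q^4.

5

The Hessian of f at 0 has rank 0. Corank 2; j^3 = -p^2*q has shape L^2 M (L != M), so D-series; mu = 5 gives D_5.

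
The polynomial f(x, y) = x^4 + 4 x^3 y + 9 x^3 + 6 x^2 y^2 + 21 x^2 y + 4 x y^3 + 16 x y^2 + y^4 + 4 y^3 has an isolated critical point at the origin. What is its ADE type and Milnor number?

The Hessian of f at 0 is [[0, 0], [0, 0]] with rank 0, so corank 2. A Groebner basis of the Jacobian ideal J(f) in C{x,y} is {x*y^2 + 27*x*y/2 + 9*y^2, -81*x*y/4 + y^3 - 27*y^2/2, x^2 + 5*x*y/3 + 2*y^2/3}; counting standard monomials gives mu = 5. Corank 2; j^3 = (x + y)*(3*x + 2*y)^2 has shape L^2 M (L != M), so D-series; mu = 5 gives D_5.

Type D_{5}, Milnor number mu = 5.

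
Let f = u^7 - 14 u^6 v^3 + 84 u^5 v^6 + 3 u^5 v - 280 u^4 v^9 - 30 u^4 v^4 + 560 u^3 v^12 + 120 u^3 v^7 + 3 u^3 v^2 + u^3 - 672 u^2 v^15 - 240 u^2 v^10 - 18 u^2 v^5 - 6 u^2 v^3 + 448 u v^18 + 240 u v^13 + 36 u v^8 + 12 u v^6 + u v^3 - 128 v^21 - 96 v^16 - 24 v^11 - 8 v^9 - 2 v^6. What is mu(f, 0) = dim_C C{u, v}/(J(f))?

7

The Hessian of f at 0 is [[0, 0], [0, 0]] with rank 0, so corank 2. A Groebner basis of the Jacobian ideal J(f) in C{u,v} is {u^3, u*v^2, 3*u^2 + v^3}; counting standard monomials gives mu = 7. Corank 2; j^3 = u^3 is a perfect cube, so E-series; the 4-jet and mu = 7 give E_7.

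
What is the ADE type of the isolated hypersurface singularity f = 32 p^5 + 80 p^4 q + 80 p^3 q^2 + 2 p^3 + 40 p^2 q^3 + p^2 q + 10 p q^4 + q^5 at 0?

D6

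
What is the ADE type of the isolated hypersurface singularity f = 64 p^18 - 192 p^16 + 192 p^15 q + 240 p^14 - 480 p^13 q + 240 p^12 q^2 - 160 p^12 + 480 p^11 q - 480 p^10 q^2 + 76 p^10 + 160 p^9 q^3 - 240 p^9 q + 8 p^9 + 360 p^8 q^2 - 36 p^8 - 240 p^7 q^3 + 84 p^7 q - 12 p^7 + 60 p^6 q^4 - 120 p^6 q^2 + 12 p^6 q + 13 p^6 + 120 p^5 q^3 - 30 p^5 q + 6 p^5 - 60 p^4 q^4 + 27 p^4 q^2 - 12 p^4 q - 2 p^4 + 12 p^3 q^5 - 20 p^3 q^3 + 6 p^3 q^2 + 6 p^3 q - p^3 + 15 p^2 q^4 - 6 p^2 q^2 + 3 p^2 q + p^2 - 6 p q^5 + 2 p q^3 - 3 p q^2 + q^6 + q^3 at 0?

A_2

The Hessian of f at 0 has rank 1. Corank 1: A-series; mu = 2 gives A_2.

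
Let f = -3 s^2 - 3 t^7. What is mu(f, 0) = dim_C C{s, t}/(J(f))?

6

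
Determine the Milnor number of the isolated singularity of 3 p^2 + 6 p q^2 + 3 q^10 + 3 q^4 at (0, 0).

The Hessian of f at 0 has rank 1. Corank 1: A-series; mu = 9 gives A_9.

9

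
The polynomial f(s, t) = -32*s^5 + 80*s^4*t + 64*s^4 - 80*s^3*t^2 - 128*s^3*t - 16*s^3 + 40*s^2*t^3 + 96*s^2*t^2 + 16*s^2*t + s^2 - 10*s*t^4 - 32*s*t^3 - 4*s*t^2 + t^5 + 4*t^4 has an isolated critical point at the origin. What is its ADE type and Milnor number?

The Hessian of f at 0 has rank 1. Corank 1: A-series; mu = 4 gives A_4.

Type A_4, Milnor number mu = 4.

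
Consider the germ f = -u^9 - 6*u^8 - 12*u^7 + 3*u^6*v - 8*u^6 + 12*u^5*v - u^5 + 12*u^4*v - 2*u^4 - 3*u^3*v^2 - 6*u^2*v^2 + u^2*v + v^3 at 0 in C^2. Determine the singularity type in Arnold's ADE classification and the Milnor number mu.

Type D_4, Milnor number mu = 4.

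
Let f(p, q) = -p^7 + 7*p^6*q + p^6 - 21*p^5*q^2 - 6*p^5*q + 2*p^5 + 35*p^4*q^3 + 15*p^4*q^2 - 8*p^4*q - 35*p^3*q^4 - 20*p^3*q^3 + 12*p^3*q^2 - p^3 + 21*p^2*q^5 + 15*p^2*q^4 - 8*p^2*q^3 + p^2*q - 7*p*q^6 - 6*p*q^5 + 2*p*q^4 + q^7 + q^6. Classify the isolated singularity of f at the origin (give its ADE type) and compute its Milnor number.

Type D_7, Milnor number mu = 7.

The Hessian of f at 0 is [[0, 0], [0, 0]] with rank 0, so corank 2. A Groebner basis of the Jacobian ideal J(f) in C{p,q} is {-p^2 + p*q + q^4, p^3, p^2*q, -p^2/6 + p*q^2}; counting standard monomials gives mu = 7. Corank 2; j^3 = -p^2*(p - q) has shape L^2 M (L != M), so D-series; mu = 7 gives D_7.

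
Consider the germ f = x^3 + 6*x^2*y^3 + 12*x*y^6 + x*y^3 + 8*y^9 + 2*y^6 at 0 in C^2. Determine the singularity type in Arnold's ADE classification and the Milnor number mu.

Type E_{7}, Milnor number mu = 7.

The Hessian of f at 0 has rank 0. Corank 2; j^3 = x^3 is a perfect cube, so E-series; the 4-jet and mu = 7 give E_7.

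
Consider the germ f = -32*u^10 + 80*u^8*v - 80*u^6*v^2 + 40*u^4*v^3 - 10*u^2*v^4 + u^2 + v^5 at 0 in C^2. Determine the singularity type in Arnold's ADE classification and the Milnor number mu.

Type A_4, Milnor number mu = 4.

The Hessian of f at 0 has rank 1. Corank 1: A-series; mu = 4 gives A_4.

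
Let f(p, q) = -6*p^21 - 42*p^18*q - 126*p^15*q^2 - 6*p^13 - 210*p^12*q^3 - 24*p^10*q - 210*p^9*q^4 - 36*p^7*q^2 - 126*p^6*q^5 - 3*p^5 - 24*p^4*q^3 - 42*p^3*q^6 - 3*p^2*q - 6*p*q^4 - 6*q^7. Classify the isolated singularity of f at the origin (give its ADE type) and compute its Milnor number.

The Hessian of f at 0 has rank 0. Corank 2; j^3 = -3*p^2*q has shape L^2 M (L != M), so D-series; mu = 8 gives D_8.

Type D_{8}, Milnor number mu = 8.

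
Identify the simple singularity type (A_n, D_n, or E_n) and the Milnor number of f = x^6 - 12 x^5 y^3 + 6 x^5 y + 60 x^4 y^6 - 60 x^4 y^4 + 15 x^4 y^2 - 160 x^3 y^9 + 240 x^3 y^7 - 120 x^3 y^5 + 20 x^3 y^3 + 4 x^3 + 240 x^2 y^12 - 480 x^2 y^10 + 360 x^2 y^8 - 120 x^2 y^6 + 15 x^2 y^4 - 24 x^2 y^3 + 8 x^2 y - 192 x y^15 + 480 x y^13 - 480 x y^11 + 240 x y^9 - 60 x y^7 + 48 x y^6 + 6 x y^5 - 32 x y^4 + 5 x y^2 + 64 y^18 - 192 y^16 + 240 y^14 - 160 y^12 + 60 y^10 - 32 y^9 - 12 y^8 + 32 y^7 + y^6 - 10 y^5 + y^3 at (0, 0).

The Hessian of f at 0 has rank 0. Corank 2; j^3 = (x + y)*(2*x + y)^2 has shape L^2 M (L != M), so D-series; mu = 7 gives D_7.

Type D7, Milnor number mu = 7.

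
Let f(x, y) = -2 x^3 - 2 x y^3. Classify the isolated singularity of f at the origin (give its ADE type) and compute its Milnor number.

The Hessian of f at 0 has rank 0. Corank 2; j^3 = -2*x^3 is a perfect cube, so E-series; the 4-jet and mu = 7 give E_7.

Type E_{7}, Milnor number mu = 7.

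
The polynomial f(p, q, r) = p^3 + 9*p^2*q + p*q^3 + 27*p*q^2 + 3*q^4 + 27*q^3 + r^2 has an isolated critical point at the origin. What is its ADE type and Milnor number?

Type E_7, Milnor number mu = 7.

The Hessian of f at 0 is [[0, 0, 0], [0, 0, 0], [0, 0, 2]] with rank 1, so corank 2. A Groebner basis of the Jacobian ideal J(f) in C{p,q,r} is {p^3 + 9*p^2*q + 162*p^2 + 972*p*q + 1458*q^2, -9*p^2 + p*q^2 - 54*p*q - 81*q^2, 3*p^2 + 18*p*q + q^3 + 27*q^2, r}; counting standard monomials gives mu = 7. Corank 2; j^3 = (p + 3*q)^3 is a perfect cube, so E-series; the 4-jet and mu = 7 give E_7.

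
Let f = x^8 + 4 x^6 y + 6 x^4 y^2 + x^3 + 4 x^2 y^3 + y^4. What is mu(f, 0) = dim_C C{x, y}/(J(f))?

6

The Hessian of f at 0 is [[0, 0], [0, 0]] with rank 0, so corank 2. A Groebner basis of the Jacobian ideal J(f) in C{x,y} is {y^3, x^2}; counting standard monomials gives mu = 6. Corank 2; j^3 = x^3 is a perfect cube, so E-series; the 4-jet and mu = 6 give E_6.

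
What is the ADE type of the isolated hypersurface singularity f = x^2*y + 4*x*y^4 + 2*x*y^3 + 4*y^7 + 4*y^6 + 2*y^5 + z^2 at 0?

The Hessian of f at 0 is [[0, 0, 0], [0, 0, 0], [0, 0, 2]] with rank 1, so corank 2. A Groebner basis of the Jacobian ideal J(f) in C{x,y,z} is {x^3, x^2*y, -x^2/4 + x*y^2, -x^2/2 + x*y + y^3, z}; counting standard monomials gives mu = 6. Corank 2; j^3 = x^2*y has shape L^2 M (L != M), so D-series; mu = 6 gives D_6.

D_6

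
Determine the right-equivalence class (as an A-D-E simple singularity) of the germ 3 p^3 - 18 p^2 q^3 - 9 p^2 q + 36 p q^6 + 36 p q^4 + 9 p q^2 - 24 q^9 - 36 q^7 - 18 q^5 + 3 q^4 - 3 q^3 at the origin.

The Hessian of f at 0 is [[0, 0], [0, 0]] with rank 0, so corank 2. A Groebner basis of the Jacobian ideal J(f) in C{p,q} is {q^3, p^2 - 2*p*q + q^2}; counting standard monomials gives mu = 6. Corank 2; j^3 = 3*(p - q)^3 is a perfect cube, so E-series; the 4-jet and mu = 6 give E_6.

E_6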